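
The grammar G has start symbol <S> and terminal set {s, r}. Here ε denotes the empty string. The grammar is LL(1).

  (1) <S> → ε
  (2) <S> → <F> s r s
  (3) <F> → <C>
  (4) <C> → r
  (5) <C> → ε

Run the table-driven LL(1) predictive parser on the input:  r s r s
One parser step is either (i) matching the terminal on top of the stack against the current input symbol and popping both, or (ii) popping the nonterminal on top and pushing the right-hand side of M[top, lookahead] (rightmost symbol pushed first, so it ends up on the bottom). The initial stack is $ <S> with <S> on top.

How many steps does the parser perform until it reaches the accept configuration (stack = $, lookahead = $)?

7

step 1: stack=$ <S>  input=r s r s $  — expand <S> → <F> s r s
step 2: stack=$ s r s <F>  input=r s r s $  — expand <F> → <C>
step 3: stack=$ s r s <C>  input=r s r s $  — expand <C> → r
step 4: stack=$ s r s r  input=r s r s $  — match r
step 5: stack=$ s r s  input=s r s $  — match s
step 6: stack=$ s r  input=r s $  — match r
step 7: stack=$ s  input=s $  — match s
Accept reached after 7 steps.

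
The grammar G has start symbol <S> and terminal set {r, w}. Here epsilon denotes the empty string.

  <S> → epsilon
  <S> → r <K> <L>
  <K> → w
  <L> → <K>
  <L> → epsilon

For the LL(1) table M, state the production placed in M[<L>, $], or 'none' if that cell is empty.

<L> → epsilon

FIRST(<S>): from <S>→epsilon we get {epsilon}; from <S>→r <K> <L> we get {r}. So FIRST(<S>) = {epsilon, r}.
FIRST(<K>): from <K>→w we get {w}. So FIRST(<K>) = {w}.
FIRST(<L>): from <L>→<K> we get {w}; from <L>→epsilon we get {epsilon}. So FIRST(<L>) = {epsilon, w}.
FOLLOW(<S>) includes $ since <S> is the start symbol.
FOLLOW(<S>): <S> appears on no right-hand side. Thus FOLLOW(<S>) = {$}.
FOLLOW(<L>): in <S>→r <K> <L>, the suffix after <L> is empty, so FOLLOW(<L>) ⊇ FOLLOW(<S>) = {$}. Thus FOLLOW(<L>) = {$}.
For <L> → <K>: FIRST(<K>) = {w}, so it goes in M[<L>, t] for t ∈ {w}.
For <L> → epsilon: FIRST(epsilon) = {epsilon}, so it goes in M[<L>, t] for t ∈ {}; since epsilon ∈ FIRST, also for every t ∈ FOLLOW(<L>) = {$}.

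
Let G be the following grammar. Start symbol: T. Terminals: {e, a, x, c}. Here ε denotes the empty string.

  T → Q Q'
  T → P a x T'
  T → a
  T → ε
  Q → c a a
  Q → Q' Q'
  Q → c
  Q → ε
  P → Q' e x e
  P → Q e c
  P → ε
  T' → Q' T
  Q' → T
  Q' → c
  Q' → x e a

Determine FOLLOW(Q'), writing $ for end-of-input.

FIRST(T) = {ε, a, c, e, x}  (via Q Q', P a x T')
FIRST(Q') = {ε, a, c, e, x}  (via T)
FIRST(Q) = {ε, a, c, e, x}  (via Q' Q')
FIRST(T') = {ε, a, c, e, x}  (via Q' T)
FIRST(P) = {ε, a, c, e, x}  (via Q' e x e, Q e c)
FOLLOW(T) includes $ since T is the start symbol.
FOLLOW(P): in T→P a x T', P is followed by a x T' with FIRST {a}. Thus FOLLOW(P) = {a}.
FOLLOW(T): in T'→Q' T, the suffix after T is empty, so FOLLOW(T) ⊇ FOLLOW(T') = {$, a, c, e, x}; in Q'→T, the suffix after T is empty, so FOLLOW(T) ⊇ FOLLOW(Q') = {$, a, c, e, x}. Thus FOLLOW(T) = {$, a, c, e, x}.
FOLLOW(Q): in T→Q Q', Q is followed by Q' with FIRST {ε, a, c, e, x}; in T→Q Q', the suffix after Q is nullable, so FOLLOW(Q) ⊇ FOLLOW(T) = {$, a, c, e, x}; in P→Q e c, Q is followed by e c with FIRST {e}. Thus FOLLOW(Q) = {$, a, c, e, x}.
FOLLOW(T'): in T→P a x T', the suffix after T' is empty, so FOLLOW(T') ⊇ FOLLOW(T) = {$, a, c, e, x}. Thus FOLLOW(T') = {$, a, c, e, x}.
FOLLOW(Q'): in T→Q Q', the suffix after Q' is empty, so FOLLOW(Q') ⊇ FOLLOW(T) = {$, a, c, e, x}; in Q→Q' Q' (occurrence 1), Q' is followed by Q' with FIRST {ε, a, c, e, x}; in Q→Q' Q' (occurrence 1), the suffix after Q' is nullable, so FOLLOW(Q') ⊇ FOLLOW(Q) = {$, a, c, e, x}; in Q→Q' Q' (occurrence 2), the suffix after Q' is empty, so FOLLOW(Q') ⊇ FOLLOW(Q) = {$, a, c, e, x}; in P→Q' e x e, Q' is followed by e x e with FIRST {e}; in T'→Q' T, Q' is followed by T with FIRST {ε, a, c, e, x}; in T'→Q' T, the suffix after Q' is nullable, so FOLLOW(Q') ⊇ FOLLOW(T') = {$, a, c, e, x}. Thus FOLLOW(Q') = {$, a, c, e, x}.

{$, a, c, e, x}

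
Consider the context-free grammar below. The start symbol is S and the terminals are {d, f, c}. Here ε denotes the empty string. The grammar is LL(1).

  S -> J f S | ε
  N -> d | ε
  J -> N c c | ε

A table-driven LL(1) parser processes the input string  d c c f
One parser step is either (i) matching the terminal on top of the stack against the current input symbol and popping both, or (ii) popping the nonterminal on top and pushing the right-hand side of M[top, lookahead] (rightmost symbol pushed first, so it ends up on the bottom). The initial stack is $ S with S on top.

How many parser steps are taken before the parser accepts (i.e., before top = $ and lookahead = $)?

8

     Stack        Input      Action
  1  $ S          d c c f $  expand S -> J f S
  2  $ S f J      d c c f $  expand J -> N c c
  3  $ S f c c N  d c c f $  expand N -> d
  4  $ S f c c d  d c c f $  match d
  5  $ S f c c    c c f $    match c
  6  $ S f c      c f $      match c
  7  $ S f        f $        match f
  8  $ S          $          expand S -> ε
Accept reached after 8 steps.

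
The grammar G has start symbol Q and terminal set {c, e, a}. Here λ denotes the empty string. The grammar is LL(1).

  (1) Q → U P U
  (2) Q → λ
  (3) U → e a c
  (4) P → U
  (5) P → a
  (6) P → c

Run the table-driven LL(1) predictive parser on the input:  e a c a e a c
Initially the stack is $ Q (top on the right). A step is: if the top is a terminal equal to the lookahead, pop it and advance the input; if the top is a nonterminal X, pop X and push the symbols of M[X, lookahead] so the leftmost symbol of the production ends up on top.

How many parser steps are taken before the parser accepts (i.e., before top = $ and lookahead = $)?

11

step 1: stack=$ Q  input=e a c a e a c $  — expand Q → U P U
step 2: stack=$ U P U  input=e a c a e a c $  — expand U → e a c
step 3: stack=$ U P c a e  input=e a c a e a c $  — match e
step 4: stack=$ U P c a  input=a c a e a c $  — match a
step 5: stack=$ U P c  input=c a e a c $  — match c
step 6: stack=$ U P  input=a e a c $  — expand P → a
step 7: stack=$ U a  input=a e a c $  — match a
step 8: stack=$ U  input=e a c $  — expand U → e a c
step 9: stack=$ c a e  input=e a c $  — match e
step 10: stack=$ c a  input=a c $  — match a
step 11: stack=$ c  input=c $  — match c
Accept reached after 11 steps.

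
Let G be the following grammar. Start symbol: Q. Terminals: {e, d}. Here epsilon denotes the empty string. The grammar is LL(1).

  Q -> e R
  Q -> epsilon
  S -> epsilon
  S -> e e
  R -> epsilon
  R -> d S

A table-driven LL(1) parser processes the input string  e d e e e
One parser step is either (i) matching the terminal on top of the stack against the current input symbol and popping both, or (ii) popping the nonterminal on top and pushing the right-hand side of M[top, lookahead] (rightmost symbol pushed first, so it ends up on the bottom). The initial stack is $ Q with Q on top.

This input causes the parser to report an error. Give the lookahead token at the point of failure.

step 1: stack=$ Q  input=e d e e e $  — expand Q -> e R
step 2: stack=$ R e  input=e d e e e $  — match e
step 3: stack=$ R  input=d e e e $  — expand R -> d S
step 4: stack=$ S d  input=d e e e $  — match d
step 5: stack=$ S  input=e e e $  — expand S -> e e
step 6: stack=$ e e  input=e e e $  — match e
step 7: stack=$ e  input=e e $  — match e
step 8: stack=$  input=e $  — error: stack empty but input remains

e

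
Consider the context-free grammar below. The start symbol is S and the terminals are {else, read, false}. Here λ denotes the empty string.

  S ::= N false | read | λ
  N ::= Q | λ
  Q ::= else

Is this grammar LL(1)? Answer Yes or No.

Yes

FIRST(S) = {λ, else, false, read}
FIRST(N) = {λ, else}
FIRST(Q) = {else}
FOLLOW(S) = {$}
FOLLOW(N) = {false}
FOLLOW(Q) = {false}
Each cell of M receives at most one production.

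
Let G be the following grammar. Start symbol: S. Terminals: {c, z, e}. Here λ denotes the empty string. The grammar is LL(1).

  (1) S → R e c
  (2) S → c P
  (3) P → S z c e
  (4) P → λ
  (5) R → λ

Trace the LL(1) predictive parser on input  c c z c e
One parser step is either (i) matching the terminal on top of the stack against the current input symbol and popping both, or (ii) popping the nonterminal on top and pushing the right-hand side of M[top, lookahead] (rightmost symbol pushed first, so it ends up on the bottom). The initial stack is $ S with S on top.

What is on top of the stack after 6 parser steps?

z

     Stack        Input        Action
  1  $ S          c c z c e $  expand S → c P
  2  $ P c        c c z c e $  match c
  3  $ P          c z c e $    expand P → S z c e
  4  $ e c z S    c z c e $    expand S → c P
  5  $ e c z P c  c z c e $    match c
  6  $ e c z P    z c e $      expand P → λ
Stack after step 6: $ e c z (top = z).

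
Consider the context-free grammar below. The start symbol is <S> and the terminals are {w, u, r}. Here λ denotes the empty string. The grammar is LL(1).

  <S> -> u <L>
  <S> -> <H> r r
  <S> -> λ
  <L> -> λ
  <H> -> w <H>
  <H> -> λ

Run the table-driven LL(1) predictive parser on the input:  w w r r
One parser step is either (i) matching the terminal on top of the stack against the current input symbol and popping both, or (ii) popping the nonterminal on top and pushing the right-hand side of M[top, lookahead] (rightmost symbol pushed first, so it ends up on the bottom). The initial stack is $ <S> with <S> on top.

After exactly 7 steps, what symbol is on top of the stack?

r

step 1: stack=$ <S>  input=w w r r $  — expand <S> -> <H> r r
step 2: stack=$ r r <H>  input=w w r r $  — expand <H> -> w <H>
step 3: stack=$ r r <H> w  input=w w r r $  — match w
step 4: stack=$ r r <H>  input=w r r $  — expand <H> -> w <H>
step 5: stack=$ r r <H> w  input=w r r $  — match w
step 6: stack=$ r r <H>  input=r r $  — expand <H> -> λ
step 7: stack=$ r r  input=r r $  — match r
Stack after step 7: $ r (top = r).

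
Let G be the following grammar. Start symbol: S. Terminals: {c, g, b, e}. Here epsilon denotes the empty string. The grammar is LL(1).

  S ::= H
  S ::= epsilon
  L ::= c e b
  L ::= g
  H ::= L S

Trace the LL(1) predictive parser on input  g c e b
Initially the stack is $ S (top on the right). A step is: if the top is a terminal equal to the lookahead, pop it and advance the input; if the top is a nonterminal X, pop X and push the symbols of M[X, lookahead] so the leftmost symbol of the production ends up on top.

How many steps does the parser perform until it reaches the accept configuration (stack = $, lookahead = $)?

step 1: stack=$ S  input=g c e b $  — expand S ::= H
step 2: stack=$ H  input=g c e b $  — expand H ::= L S
step 3: stack=$ S L  input=g c e b $  — expand L ::= g
step 4: stack=$ S g  input=g c e b $  — match g
step 5: stack=$ S  input=c e b $  — expand S ::= H
step 6: stack=$ H  input=c e b $  — expand H ::= L S
step 7: stack=$ S L  input=c e b $  — expand L ::= c e b
step 8: stack=$ S b e c  input=c e b $  — match c
step 9: stack=$ S b e  input=e b $  — match e
step 10: stack=$ S b  input=b $  — match b
step 11: stack=$ S  input=$  — expand S ::= epsilon
Accept reached after 11 steps.

11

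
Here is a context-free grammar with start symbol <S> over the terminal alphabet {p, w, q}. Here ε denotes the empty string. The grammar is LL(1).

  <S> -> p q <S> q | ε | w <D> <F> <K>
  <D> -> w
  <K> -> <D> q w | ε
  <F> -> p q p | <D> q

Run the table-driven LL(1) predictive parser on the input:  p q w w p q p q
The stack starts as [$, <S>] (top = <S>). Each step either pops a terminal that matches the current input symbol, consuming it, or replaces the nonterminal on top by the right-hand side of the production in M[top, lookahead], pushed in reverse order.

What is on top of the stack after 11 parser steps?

step 1: stack=$ <S>  input=p q w w p q p q $  — expand <S> -> p q <S> q
step 2: stack=$ q <S> q p  input=p q w w p q p q $  — match p
step 3: stack=$ q <S> q  input=q w w p q p q $  — match q
step 4: stack=$ q <S>  input=w w p q p q $  — expand <S> -> w <D> <F> <K>
step 5: stack=$ q <K> <F> <D> w  input=w w p q p q $  — match w
step 6: stack=$ q <K> <F> <D>  input=w p q p q $  — expand <D> -> w
step 7: stack=$ q <K> <F> w  input=w p q p q $  — match w
step 8: stack=$ q <K> <F>  input=p q p q $  — expand <F> -> p q p
step 9: stack=$ q <K> p q p  input=p q p q $  — match p
step 10: stack=$ q <K> p q  input=q p q $  — match q
step 11: stack=$ q <K> p  input=p q $  — match p
Stack after step 11: $ q <K> (top = <K>).

<K>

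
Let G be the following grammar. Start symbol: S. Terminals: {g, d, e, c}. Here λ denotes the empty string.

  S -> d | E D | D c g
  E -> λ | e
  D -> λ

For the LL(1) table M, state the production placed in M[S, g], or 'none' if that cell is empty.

none

FIRST(E): from E->λ we get {λ}; from E->e we get {e}. So FIRST(E) = {λ, e}.
FIRST(D): from D->λ we get {λ}. So FIRST(D) = {λ}.
FIRST(S): from S->d we get {d}; from S->E D we get {λ, e}; from S->D c g we get {c}. So FIRST(S) = {λ, c, d, e}.
FOLLOW(S) includes $ since S is the start symbol.
FOLLOW(S): S appears on no right-hand side. Thus FOLLOW(S) = {$}.
For S -> d: FIRST(d) = {d}, so it goes in M[S, t] for t ∈ {d}.
For S -> E D: FIRST(E D) = {λ, e}, so it goes in M[S, t] for t ∈ {e}; since λ ∈ FIRST, also for every t ∈ FOLLOW(S) = {$}.
For S -> D c g: FIRST(D c g) = {c}, so it goes in M[S, t] for t ∈ {c}.
None of these place a production in M[S, g].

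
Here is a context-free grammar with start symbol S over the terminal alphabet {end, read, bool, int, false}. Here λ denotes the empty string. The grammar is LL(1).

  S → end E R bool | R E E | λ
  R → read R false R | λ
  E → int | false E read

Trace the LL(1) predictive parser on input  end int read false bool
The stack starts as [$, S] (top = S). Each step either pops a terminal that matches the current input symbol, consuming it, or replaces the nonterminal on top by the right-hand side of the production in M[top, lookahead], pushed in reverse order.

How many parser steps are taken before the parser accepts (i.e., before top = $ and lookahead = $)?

10

      Stack                  Input                      Action
   1  $ S                    end int read false bool $  expand S → end E R bool
   2  $ bool R E end         end int read false bool $  match end
   3  $ bool R E             int read false bool $      expand E → int
   4  $ bool R int           int read false bool $      match int
   5  $ bool R               read false bool $          expand R → read R false R
   6  $ bool R false R read  read false bool $          match read
   7  $ bool R false R       false bool $               expand R → λ
   8  $ bool R false         false bool $               match false
   9  $ bool R               bool $                     expand R → λ
  10  $ bool                 bool $                     match bool
Accept reached after 10 steps.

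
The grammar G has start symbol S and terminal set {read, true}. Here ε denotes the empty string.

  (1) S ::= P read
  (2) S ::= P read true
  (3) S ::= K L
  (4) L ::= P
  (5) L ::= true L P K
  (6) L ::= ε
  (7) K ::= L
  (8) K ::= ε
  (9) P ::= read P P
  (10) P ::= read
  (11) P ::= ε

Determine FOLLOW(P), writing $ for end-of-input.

{$, read, true}

FIRST(P) = {ε, read}
FIRST(L) = {ε, read, true}  (via P)
FIRST(K) = {ε, read, true}  (via L)
FIRST(S) = {ε, read, true}  (via P read, P read true, K L)
FOLLOW(S) includes $ since S is the start symbol.
FOLLOW(S): S appears on no right-hand side. Thus FOLLOW(S) = {$}.
FOLLOW(L): in S::=K L, the suffix after L is empty, so FOLLOW(L) ⊇ FOLLOW(S) = {$}; in L::=true L P K, L is followed by P K with FIRST {ε, read, true}; in L::=true L P K, the suffix after L is nullable (adds nothing new); in K::=L, the suffix after L is empty, so FOLLOW(L) ⊇ FOLLOW(K) = {$, read, true}. Thus FOLLOW(L) = {$, read, true}.
FOLLOW(K): in S::=K L, K is followed by L with FIRST {ε, read, true}; in S::=K L, the suffix after K is nullable, so FOLLOW(K) ⊇ FOLLOW(S) = {$}; in L::=true L P K, the suffix after K is empty, so FOLLOW(K) ⊇ FOLLOW(L) = {$, read, true}. Thus FOLLOW(K) = {$, read, true}.
FOLLOW(P): in S::=P read, P is followed by read with FIRST {read}; in S::=P read true, P is followed by read true with FIRST {read}; in L::=P, the suffix after P is empty, so FOLLOW(P) ⊇ FOLLOW(L) = {$, read, true}; in L::=true L P K, P is followed by K with FIRST {ε, read, true}; in L::=true L P K, the suffix after P is nullable, so FOLLOW(P) ⊇ FOLLOW(L) = {$, read, true}; in P::=read P P (occurrence 1), P is followed by P with FIRST {ε, read}; in P::=read P P (occurrence 1), the suffix after P is nullable (adds nothing new); in P::=read P P (occurrence 2), the suffix after P is empty (adds nothing new). Thus FOLLOW(P) = {$, read, true}.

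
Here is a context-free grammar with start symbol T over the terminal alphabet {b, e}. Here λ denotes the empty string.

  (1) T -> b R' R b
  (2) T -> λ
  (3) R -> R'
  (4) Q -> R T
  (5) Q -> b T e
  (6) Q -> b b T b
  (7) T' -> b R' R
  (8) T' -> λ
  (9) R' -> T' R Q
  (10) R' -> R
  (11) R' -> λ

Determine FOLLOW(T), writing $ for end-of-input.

FIRST(T): from T->b R' R b we get {b}; from T->λ we get {λ}. So FIRST(T) = {λ, b}.
FIRST(T'): from T'->b R' R we get {b}; from T'->λ we get {λ}. So FIRST(T') = {λ, b}.
FIRST(R): from R->R' we get {λ, b}. So FIRST(R) = {λ, b}.
FIRST(Q): from Q->R T we get {λ, b}; from Q->b T e we get {b}; from Q->b b T b we get {b}. So FIRST(Q) = {λ, b}.
FIRST(R'): from R'->T' R Q we get {λ, b}; from R'->R we get {λ, b}; from R'->λ we get {λ}. So FIRST(R') = {λ, b}.
FOLLOW(T) includes $ since T is the start symbol.
FOLLOW(T): in Q->R T, the suffix after T is empty, so FOLLOW(T) ⊇ FOLLOW(Q) = {b}; in Q->b T e, T is followed by e with FIRST {e}; in Q->b b T b, T is followed by b with FIRST {b}. Thus FOLLOW(T) = {$, b, e}.
FOLLOW(R): in T->b R' R b, R is followed by b with FIRST {b}; in Q->R T, R is followed by T with FIRST {λ, b}; in Q->R T, the suffix after R is nullable, so FOLLOW(R) ⊇ FOLLOW(Q) = {b}; in T'->b R' R, the suffix after R is empty, so FOLLOW(R) ⊇ FOLLOW(T') = {b}; in R'->T' R Q, R is followed by Q with FIRST {λ, b}; in R'->T' R Q, the suffix after R is nullable, so FOLLOW(R) ⊇ FOLLOW(R') = {b}; in R'->R, the suffix after R is empty, so FOLLOW(R) ⊇ FOLLOW(R') = {b}. Thus FOLLOW(R) = {b}.
FOLLOW(Q): in R'->T' R Q, the suffix after Q is empty, so FOLLOW(Q) ⊇ FOLLOW(R') = {b}. Thus FOLLOW(Q) = {b}.
FOLLOW(T'): in R'->T' R Q, T' is followed by R Q with FIRST {λ, b}; in R'->T' R Q, the suffix after T' is nullable, so FOLLOW(T') ⊇ FOLLOW(R') = {b}. Thus FOLLOW(T') = {b}.
FOLLOW(R'): in T->b R' R b, R' is followed by R b with FIRST {b}; in R->R', the suffix after R' is empty, so FOLLOW(R') ⊇ FOLLOW(R) = {b}; in T'->b R' R, R' is followed by R with FIRST {λ, b}; in T'->b R' R, the suffix after R' is nullable, so FOLLOW(R') ⊇ FOLLOW(T') = {b}. Thus FOLLOW(R') = {b}.

{$, b, e}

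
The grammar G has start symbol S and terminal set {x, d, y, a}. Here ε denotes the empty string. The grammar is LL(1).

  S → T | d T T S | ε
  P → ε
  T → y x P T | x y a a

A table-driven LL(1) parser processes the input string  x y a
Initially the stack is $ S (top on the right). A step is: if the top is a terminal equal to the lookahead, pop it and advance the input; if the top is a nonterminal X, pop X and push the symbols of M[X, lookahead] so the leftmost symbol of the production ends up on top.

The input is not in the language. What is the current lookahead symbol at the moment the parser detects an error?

$

step 1: stack=$ S  input=x y a $  — expand S → T
step 2: stack=$ T  input=x y a $  — expand T → x y a a
step 3: stack=$ a a y x  input=x y a $  — match x
step 4: stack=$ a a y  input=y a $  — match y
step 5: stack=$ a a  input=a $  — match a
step 6: stack=$ a  input=$  — error: top is terminal a but lookahead is $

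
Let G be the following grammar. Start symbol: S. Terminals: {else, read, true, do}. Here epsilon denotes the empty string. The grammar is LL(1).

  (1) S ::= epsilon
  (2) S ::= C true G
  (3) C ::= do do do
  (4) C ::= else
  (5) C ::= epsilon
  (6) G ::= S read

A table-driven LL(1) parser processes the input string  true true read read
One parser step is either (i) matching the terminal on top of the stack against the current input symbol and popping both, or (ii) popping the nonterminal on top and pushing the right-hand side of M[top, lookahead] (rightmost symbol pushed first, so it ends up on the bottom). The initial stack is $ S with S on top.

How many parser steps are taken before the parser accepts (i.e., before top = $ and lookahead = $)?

step 1: stack=$ S  input=true true read read $  — expand S ::= C true G
step 2: stack=$ G true C  input=true true read read $  — expand C ::= epsilon
step 3: stack=$ G true  input=true true read read $  — match true
step 4: stack=$ G  input=true read read $  — expand G ::= S read
step 5: stack=$ read S  input=true read read $  — expand S ::= C true G
step 6: stack=$ read G true C  input=true read read $  — expand C ::= epsilon
step 7: stack=$ read G true  input=true read read $  — match true
step 8: stack=$ read G  input=read read $  — expand G ::= S read
step 9: stack=$ read read S  input=read read $  — expand S ::= epsilon
step 10: stack=$ read read  input=read read $  — match read
step 11: stack=$ read  input=read $  — match read
Accept reached after 11 steps.

11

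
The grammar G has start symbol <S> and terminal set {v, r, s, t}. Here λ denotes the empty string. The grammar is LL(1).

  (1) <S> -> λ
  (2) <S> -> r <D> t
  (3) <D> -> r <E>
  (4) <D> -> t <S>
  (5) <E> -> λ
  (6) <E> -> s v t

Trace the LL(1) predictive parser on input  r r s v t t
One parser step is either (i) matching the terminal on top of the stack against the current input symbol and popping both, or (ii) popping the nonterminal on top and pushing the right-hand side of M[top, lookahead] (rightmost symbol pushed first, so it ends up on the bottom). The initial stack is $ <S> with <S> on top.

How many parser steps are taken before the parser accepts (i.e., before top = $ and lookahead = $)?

step 1: stack=$ <S>  input=r r s v t t $  — expand <S> -> r <D> t
step 2: stack=$ t <D> r  input=r r s v t t $  — match r
step 3: stack=$ t <D>  input=r s v t t $  — expand <D> -> r <E>
step 4: stack=$ t <E> r  input=r s v t t $  — match r
step 5: stack=$ t <E>  input=s v t t $  — expand <E> -> s v t
step 6: stack=$ t t v s  input=s v t t $  — match s
step 7: stack=$ t t v  input=v t t $  — match v
step 8: stack=$ t t  input=t t $  — match t
step 9: stack=$ t  input=t $  — match t
Accept reached after 9 steps.

9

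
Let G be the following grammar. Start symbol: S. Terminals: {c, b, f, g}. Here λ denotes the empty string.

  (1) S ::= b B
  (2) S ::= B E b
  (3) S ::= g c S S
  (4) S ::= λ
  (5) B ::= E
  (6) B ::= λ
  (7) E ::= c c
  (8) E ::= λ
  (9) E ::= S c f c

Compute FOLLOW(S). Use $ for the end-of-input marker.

FIRST(S) = {λ, b, c, g}  (via B E b)
FIRST(E) = {λ, b, c, g}  (via S c f c)
FIRST(B) = {λ, b, c, g}  (via E)
FOLLOW(S) includes $ since S is the start symbol.
FOLLOW(S): in S::=g c S S (occurrence 1), S is followed by S with FIRST {λ, b, c, g}; in S::=g c S S (occurrence 1), the suffix after S is nullable (adds nothing new); in S::=g c S S (occurrence 2), the suffix after S is empty (adds nothing new); in E::=S c f c, S is followed by c f c with FIRST {c}. Thus FOLLOW(S) = {$, b, c, g}.
FOLLOW(B): in S::=b B, the suffix after B is empty, so FOLLOW(B) ⊇ FOLLOW(S) = {$, b, c, g}; in S::=B E b, B is followed by E b with FIRST {b, c, g}. Thus FOLLOW(B) = {$, b, c, g}.
FOLLOW(E): in S::=B E b, E is followed by b with FIRST {b}; in B::=E, the suffix after E is empty, so FOLLOW(E) ⊇ FOLLOW(B) = {$, b, c, g}. Thus FOLLOW(E) = {$, b, c, g}.

{$, b, c, g}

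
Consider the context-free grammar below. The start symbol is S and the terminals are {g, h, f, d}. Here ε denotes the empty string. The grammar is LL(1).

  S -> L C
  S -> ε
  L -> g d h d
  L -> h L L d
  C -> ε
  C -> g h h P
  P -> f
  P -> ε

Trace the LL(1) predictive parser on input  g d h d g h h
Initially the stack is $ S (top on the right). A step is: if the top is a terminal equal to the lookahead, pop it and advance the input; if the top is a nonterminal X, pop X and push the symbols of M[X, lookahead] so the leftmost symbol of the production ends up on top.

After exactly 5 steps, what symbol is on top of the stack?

     Stack        Input            Action
  1  $ S          g d h d g h h $  expand S -> L C
  2  $ C L        g d h d g h h $  expand L -> g d h d
  3  $ C d h d g  g d h d g h h $  match g
  4  $ C d h d    d h d g h h $    match d
  5  $ C d h      h d g h h $      match h
Stack after step 5: $ C d (top = d).

d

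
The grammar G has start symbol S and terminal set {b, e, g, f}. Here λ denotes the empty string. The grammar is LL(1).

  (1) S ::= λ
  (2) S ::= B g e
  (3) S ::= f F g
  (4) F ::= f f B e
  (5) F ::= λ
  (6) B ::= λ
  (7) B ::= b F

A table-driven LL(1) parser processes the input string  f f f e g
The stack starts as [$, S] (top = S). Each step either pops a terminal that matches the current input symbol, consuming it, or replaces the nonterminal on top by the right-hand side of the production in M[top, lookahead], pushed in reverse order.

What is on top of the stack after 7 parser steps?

g

     Stack        Input        Action
  1  $ S          f f f e g $  expand S ::= f F g
  2  $ g F f      f f f e g $  match f
  3  $ g F        f f e g $    expand F ::= f f B e
  4  $ g e B f f  f f e g $    match f
  5  $ g e B f    f e g $      match f
  6  $ g e B      e g $        expand B ::= λ
  7  $ g e        e g $        match e
Stack after step 7: $ g (top = g).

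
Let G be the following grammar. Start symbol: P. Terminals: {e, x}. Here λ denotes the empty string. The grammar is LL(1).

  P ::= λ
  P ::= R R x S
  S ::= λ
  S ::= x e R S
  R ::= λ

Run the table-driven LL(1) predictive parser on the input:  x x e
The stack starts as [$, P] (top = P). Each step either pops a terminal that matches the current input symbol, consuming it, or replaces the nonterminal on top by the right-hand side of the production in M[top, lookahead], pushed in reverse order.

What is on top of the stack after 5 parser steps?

step 1: stack=$ P  input=x x e $  — expand P ::= R R x S
step 2: stack=$ S x R R  input=x x e $  — expand R ::= λ
step 3: stack=$ S x R  input=x x e $  — expand R ::= λ
step 4: stack=$ S x  input=x x e $  — match x
step 5: stack=$ S  input=x e $  — expand S ::= x e R S
Stack after step 5: $ S R e x (top = x).

x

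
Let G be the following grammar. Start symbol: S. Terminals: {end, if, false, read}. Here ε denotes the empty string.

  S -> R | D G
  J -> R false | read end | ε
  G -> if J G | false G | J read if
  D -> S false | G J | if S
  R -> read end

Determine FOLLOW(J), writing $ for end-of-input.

{false, if, read}

FIRST(R): from R->read end we get {read}. So FIRST(R) = {read}.
FIRST(J): from J->R false we get {read}; from J->read end we get {read}; from J->ε we get {ε}. So FIRST(J) = {ε, read}.
FIRST(G): from G->if J G we get {if}; from G->false G we get {false}; from G->J read if we get {read}. So FIRST(G) = {false, if, read}.
FIRST(S): from S->R we get {read}; from S->D G we get {false, if, read}. So FIRST(S) = {false, if, read}.
FIRST(D): from D->S false we get {false, if, read}; from D->G J we get {false, if, read}; from D->if S we get {if}. So FIRST(D) = {false, if, read}.
FOLLOW(S) includes $ since S is the start symbol.
FOLLOW(D): in S->D G, D is followed by G with FIRST {false, if, read}. Thus FOLLOW(D) = {false, if, read}.
FOLLOW(S): in D->S false, S is followed by false with FIRST {false}; in D->if S, the suffix after S is empty, so FOLLOW(S) ⊇ FOLLOW(D) = {false, if, read}. Thus FOLLOW(S) = {$, false, if, read}.
FOLLOW(J): in G->if J G, J is followed by G with FIRST {false, if, read}; in G->J read if, J is followed by read if with FIRST {read}; in D->G J, the suffix after J is empty, so FOLLOW(J) ⊇ FOLLOW(D) = {false, if, read}. Thus FOLLOW(J) = {false, if, read}.
FOLLOW(G): in S->D G, the suffix after G is empty, so FOLLOW(G) ⊇ FOLLOW(S) = {$, false, if, read}; in G->if J G, the suffix after G is empty (adds nothing new); in G->false G, the suffix after G is empty (adds nothing new); in D->G J, G is followed by J with FIRST {ε, read}; in D->G J, the suffix after G is nullable, so FOLLOW(G) ⊇ FOLLOW(D) = {false, if, read}. Thus FOLLOW(G) = {$, false, if, read}.
FOLLOW(R): in S->R, the suffix after R is empty, so FOLLOW(R) ⊇ FOLLOW(S) = {$, false, if, read}; in J->R false, R is followed by false with FIRST {false}. Thus FOLLOW(R) = {$, false, if, read}.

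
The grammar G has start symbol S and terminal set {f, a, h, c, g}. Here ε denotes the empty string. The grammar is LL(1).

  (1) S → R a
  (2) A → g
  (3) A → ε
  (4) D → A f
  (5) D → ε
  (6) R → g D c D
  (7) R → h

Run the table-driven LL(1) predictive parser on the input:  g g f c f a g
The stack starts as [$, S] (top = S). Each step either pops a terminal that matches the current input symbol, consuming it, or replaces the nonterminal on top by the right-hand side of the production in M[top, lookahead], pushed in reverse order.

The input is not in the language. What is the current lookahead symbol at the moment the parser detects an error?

step 1: stack=$ S  input=g g f c f a g $  — expand S → R a
step 2: stack=$ a R  input=g g f c f a g $  — expand R → g D c D
step 3: stack=$ a D c D g  input=g g f c f a g $  — match g
step 4: stack=$ a D c D  input=g f c f a g $  — expand D → A f
step 5: stack=$ a D c f A  input=g f c f a g $  — expand A → g
step 6: stack=$ a D c f g  input=g f c f a g $  — match g
step 7: stack=$ a D c f  input=f c f a g $  — match f
step 8: stack=$ a D c  input=c f a g $  — match c
step 9: stack=$ a D  input=f a g $  — expand D → A f
step 10: stack=$ a f A  input=f a g $  — expand A → ε
step 11: stack=$ a f  input=f a g $  — match f
step 12: stack=$ a  input=a g $  — match a
step 13: stack=$  input=g $  — error: stack empty but input remains

g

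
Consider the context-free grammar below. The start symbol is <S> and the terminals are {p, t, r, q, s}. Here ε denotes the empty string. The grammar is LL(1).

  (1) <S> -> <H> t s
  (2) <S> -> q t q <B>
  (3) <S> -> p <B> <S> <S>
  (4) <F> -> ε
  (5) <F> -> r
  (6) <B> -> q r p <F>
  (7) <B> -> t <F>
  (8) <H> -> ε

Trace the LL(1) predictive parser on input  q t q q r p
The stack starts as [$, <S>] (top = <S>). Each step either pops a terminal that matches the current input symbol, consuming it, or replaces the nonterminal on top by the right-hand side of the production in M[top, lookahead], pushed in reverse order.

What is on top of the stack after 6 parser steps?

step 1: stack=$ <S>  input=q t q q r p $  — expand <S> -> q t q <B>
step 2: stack=$ <B> q t q  input=q t q q r p $  — match q
step 3: stack=$ <B> q t  input=t q q r p $  — match t
step 4: stack=$ <B> q  input=q q r p $  — match q
step 5: stack=$ <B>  input=q r p $  — expand <B> -> q r p <F>
step 6: stack=$ <F> p r q  input=q r p $  — match q
Stack after step 6: $ <F> p r (top = r).

r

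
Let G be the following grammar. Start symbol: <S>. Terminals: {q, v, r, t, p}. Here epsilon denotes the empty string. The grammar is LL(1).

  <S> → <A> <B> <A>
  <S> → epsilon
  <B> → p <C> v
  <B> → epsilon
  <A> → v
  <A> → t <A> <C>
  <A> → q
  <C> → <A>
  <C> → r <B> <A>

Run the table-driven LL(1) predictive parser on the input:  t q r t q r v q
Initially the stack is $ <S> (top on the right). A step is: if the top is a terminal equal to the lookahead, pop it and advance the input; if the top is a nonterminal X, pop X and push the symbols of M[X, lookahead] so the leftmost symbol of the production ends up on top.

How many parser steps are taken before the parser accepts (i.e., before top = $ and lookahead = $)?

step 1: stack=$ <S>  input=t q r t q r v q $  — expand <S> → <A> <B> <A>
step 2: stack=$ <A> <B> <A>  input=t q r t q r v q $  — expand <A> → t <A> <C>
step 3: stack=$ <A> <B> <C> <A> t  input=t q r t q r v q $  — match t
step 4: stack=$ <A> <B> <C> <A>  input=q r t q r v q $  — expand <A> → q
step 5: stack=$ <A> <B> <C> q  input=q r t q r v q $  — match q
step 6: stack=$ <A> <B> <C>  input=r t q r v q $  — expand <C> → r <B> <A>
step 7: stack=$ <A> <B> <A> <B> r  input=r t q r v q $  — match r
step 8: stack=$ <A> <B> <A> <B>  input=t q r v q $  — expand <B> → epsilon
step 9: stack=$ <A> <B> <A>  input=t q r v q $  — expand <A> → t <A> <C>
step 10: stack=$ <A> <B> <C> <A> t  input=t q r v q $  — match t
step 11: stack=$ <A> <B> <C> <A>  input=q r v q $  — expand <A> → q
step 12: stack=$ <A> <B> <C> q  input=q r v q $  — match q
step 13: stack=$ <A> <B> <C>  input=r v q $  — expand <C> → r <B> <A>
step 14: stack=$ <A> <B> <A> <B> r  input=r v q $  — match r
step 15: stack=$ <A> <B> <A> <B>  input=v q $  — expand <B> → epsilon
step 16: stack=$ <A> <B> <A>  input=v q $  — expand <A> → v
step 17: stack=$ <A> <B> v  input=v q $  — match v
step 18: stack=$ <A> <B>  input=q $  — expand <B> → epsilon
step 19: stack=$ <A>  input=q $  — expand <A> → q
step 20: stack=$ q  input=q $  — match q
Accept reached after 20 steps.

20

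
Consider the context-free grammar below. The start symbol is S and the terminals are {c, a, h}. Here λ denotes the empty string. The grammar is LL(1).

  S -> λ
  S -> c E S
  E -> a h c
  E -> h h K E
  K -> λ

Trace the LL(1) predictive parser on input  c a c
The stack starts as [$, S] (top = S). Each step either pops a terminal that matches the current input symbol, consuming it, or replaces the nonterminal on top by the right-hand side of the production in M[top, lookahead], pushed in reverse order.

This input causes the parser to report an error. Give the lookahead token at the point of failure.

c

     Stack      Input    Action
  1  $ S        c a c $  expand S -> c E S
  2  $ S E c    c a c $  match c
  3  $ S E      a c $    expand E -> a h c
  4  $ S c h a  a c $    match a
  5  $ S c h    c $      error: top is terminal h but lookahead is c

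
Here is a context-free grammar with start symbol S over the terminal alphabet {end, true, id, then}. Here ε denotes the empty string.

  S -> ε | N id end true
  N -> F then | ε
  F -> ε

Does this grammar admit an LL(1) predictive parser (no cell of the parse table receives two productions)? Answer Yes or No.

FIRST(S) = {ε, id, then}
FIRST(N) = {ε, then}
FIRST(F) = {ε}
FOLLOW(S) = {$}
FOLLOW(N) = {id}
FOLLOW(F) = {then}
Each cell of M receives at most one production.

Yes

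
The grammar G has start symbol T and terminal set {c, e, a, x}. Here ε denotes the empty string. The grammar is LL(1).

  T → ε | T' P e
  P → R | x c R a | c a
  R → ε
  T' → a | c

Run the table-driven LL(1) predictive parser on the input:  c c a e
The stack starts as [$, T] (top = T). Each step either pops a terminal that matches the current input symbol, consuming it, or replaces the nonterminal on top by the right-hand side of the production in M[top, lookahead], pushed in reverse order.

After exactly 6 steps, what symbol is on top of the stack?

e

     Stack     Input      Action
  1  $ T       c c a e $  expand T → T' P e
  2  $ e P T'  c c a e $  expand T' → c
  3  $ e P c   c c a e $  match c
  4  $ e P     c a e $    expand P → c a
  5  $ e a c   c a e $    match c
  6  $ e a     a e $      match a
Stack after step 6: $ e (top = e).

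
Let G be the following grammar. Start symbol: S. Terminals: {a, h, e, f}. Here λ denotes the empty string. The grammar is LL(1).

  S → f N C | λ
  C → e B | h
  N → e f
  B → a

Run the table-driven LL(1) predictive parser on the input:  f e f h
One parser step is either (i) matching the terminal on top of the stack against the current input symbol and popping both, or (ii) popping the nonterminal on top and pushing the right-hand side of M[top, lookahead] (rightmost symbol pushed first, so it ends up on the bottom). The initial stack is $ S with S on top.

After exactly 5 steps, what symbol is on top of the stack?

step 1: stack=$ S  input=f e f h $  — expand S → f N C
step 2: stack=$ C N f  input=f e f h $  — match f
step 3: stack=$ C N  input=e f h $  — expand N → e f
step 4: stack=$ C f e  input=e f h $  — match e
step 5: stack=$ C f  input=f h $  — match f
Stack after step 5: $ C (top = C).

C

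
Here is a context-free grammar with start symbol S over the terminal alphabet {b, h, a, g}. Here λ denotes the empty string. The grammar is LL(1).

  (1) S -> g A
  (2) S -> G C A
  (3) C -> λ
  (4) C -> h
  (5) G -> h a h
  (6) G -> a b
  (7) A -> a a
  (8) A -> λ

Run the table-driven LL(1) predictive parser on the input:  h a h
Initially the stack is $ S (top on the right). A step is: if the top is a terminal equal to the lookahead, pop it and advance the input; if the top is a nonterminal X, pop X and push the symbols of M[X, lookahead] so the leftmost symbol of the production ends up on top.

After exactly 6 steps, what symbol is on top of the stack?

step 1: stack=$ S  input=h a h $  — expand S -> G C A
step 2: stack=$ A C G  input=h a h $  — expand G -> h a h
step 3: stack=$ A C h a h  input=h a h $  — match h
step 4: stack=$ A C h a  input=a h $  — match a
step 5: stack=$ A C h  input=h $  — match h
step 6: stack=$ A C  input=$  — expand C -> λ
Stack after step 6: $ A (top = A).

A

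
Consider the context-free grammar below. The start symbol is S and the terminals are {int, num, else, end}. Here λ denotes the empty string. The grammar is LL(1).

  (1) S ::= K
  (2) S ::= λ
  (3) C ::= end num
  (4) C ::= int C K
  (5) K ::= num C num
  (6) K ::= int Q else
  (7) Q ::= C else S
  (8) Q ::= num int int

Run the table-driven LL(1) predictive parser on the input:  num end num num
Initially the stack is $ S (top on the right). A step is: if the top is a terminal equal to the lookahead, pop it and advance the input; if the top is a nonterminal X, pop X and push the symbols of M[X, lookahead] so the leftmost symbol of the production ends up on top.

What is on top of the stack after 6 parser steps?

     Stack          Input              Action
  1  $ S            num end num num $  expand S ::= K
  2  $ K            num end num num $  expand K ::= num C num
  3  $ num C num    num end num num $  match num
  4  $ num C        end num num $      expand C ::= end num
  5  $ num num end  end num num $      match end
  6  $ num num      num num $          match num
Stack after step 6: $ num (top = num).

num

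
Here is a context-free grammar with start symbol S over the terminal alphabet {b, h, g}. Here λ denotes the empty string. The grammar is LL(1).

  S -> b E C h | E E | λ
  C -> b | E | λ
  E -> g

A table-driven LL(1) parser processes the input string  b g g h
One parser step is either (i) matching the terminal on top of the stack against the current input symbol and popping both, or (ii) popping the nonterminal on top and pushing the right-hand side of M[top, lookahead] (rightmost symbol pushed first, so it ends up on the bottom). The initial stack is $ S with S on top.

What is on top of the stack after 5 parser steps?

step 1: stack=$ S  input=b g g h $  — expand S -> b E C h
step 2: stack=$ h C E b  input=b g g h $  — match b
step 3: stack=$ h C E  input=g g h $  — expand E -> g
step 4: stack=$ h C g  input=g g h $  — match g
step 5: stack=$ h C  input=g h $  — expand C -> E
Stack after step 5: $ h E (top = E).

E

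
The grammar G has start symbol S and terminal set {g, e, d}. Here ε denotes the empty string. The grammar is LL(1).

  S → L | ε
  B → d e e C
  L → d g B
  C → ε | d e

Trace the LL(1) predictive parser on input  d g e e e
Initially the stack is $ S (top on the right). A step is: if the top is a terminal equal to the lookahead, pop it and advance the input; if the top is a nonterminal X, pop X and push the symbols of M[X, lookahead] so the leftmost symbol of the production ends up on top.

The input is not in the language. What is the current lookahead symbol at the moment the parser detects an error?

e

     Stack    Input        Action
  1  $ S      d g e e e $  expand S → L
  2  $ L      d g e e e $  expand L → d g B
  3  $ B g d  d g e e e $  match d
  4  $ B g    g e e e $    match g
  5  $ B      e e e $      error: M[B, e] is empty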